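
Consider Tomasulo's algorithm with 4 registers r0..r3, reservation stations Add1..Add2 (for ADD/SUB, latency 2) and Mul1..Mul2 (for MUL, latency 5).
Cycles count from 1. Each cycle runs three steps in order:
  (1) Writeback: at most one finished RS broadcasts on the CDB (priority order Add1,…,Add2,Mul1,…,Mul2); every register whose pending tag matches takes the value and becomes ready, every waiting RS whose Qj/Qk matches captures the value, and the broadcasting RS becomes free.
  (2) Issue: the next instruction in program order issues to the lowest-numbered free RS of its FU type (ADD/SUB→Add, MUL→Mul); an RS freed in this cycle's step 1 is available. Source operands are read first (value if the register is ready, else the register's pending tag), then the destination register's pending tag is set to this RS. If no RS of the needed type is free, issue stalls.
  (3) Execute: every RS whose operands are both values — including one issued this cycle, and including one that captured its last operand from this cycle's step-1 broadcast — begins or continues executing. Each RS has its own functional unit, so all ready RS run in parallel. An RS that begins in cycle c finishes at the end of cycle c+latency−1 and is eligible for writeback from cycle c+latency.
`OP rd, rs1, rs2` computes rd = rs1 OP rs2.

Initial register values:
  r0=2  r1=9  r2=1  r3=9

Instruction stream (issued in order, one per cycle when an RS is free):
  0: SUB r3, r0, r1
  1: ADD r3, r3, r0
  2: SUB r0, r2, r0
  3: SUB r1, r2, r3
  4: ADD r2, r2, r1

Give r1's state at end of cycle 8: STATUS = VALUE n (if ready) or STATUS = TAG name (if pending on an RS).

STATUS = VALUE 6

cycle 1: issue SUB r3<-Add1 // r0:2,r1:9,r2:1,r3:Add1
cycle 2: issue ADD r3<-Add2 // r0:2,r1:9,r2:1,r3:Add2
cycle 3: CDB Add1=-7; issue SUB r0<-Add1 // r0:Add1,r1:9,r2:1,r3:Add2
cycle 4: stall // r0:Add1,r1:9,r2:1,r3:Add2
cycle 5: CDB Add1=-1; issue SUB r1<-Add1 // r0:-1,r1:Add1,r2:1,r3:Add2
cycle 6: CDB Add2=-5; issue ADD r2<-Add2 // r0:-1,r1:Add1,r2:Add2,r3:-5
cycle 7: - // r0:-1,r1:Add1,r2:Add2,r3:-5
cycle 8: CDB Add1=6 // r0:-1,r1:6,r2:Add2,r3:-5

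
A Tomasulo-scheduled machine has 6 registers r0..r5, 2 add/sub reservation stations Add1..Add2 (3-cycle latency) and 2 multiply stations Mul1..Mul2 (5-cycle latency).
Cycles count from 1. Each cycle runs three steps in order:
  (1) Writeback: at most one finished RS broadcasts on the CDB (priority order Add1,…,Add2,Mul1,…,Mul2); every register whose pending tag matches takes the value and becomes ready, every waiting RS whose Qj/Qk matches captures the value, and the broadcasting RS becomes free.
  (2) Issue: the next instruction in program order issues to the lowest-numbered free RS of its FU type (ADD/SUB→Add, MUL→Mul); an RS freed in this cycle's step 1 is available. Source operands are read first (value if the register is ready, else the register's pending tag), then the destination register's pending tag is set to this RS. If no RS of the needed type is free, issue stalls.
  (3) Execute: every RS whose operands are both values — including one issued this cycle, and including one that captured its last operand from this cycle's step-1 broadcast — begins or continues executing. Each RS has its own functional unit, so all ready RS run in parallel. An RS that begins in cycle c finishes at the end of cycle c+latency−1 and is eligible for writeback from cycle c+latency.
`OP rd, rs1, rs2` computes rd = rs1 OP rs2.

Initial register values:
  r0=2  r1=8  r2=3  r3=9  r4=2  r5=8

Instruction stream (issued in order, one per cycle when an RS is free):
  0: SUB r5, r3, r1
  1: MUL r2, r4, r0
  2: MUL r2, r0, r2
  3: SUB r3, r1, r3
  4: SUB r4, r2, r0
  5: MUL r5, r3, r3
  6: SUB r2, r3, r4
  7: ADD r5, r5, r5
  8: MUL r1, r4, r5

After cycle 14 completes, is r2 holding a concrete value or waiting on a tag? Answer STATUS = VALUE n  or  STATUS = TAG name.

STATUS = TAG Add1

  c1: issue SUB r5<-Add1  regs: r0:2,r1:8,r2:3,r3:9,r4:2,r5:Add1
  c2: issue MUL r2<-Mul1  regs: r0:2,r1:8,r2:Mul1,r3:9,r4:2,r5:Add1
  c3: issue MUL r2<-Mul2  regs: r0:2,r1:8,r2:Mul2,r3:9,r4:2,r5:Add1
  c4: CDB Add1=1; issue SUB r3<-Add1  regs: r0:2,r1:8,r2:Mul2,r3:Add1,r4:2,r5:1
  c5: issue SUB r4<-Add2  regs: r0:2,r1:8,r2:Mul2,r3:Add1,r4:Add2,r5:1
  c6: stall  regs: r0:2,r1:8,r2:Mul2,r3:Add1,r4:Add2,r5:1
  c7: CDB Add1=-1; stall  regs: r0:2,r1:8,r2:Mul2,r3:-1,r4:Add2,r5:1
  c8: CDB Mul1=4; issue MUL r5<-Mul1  regs: r0:2,r1:8,r2:Mul2,r3:-1,r4:Add2,r5:Mul1
  c9: issue SUB r2<-Add1  regs: r0:2,r1:8,r2:Add1,r3:-1,r4:Add2,r5:Mul1
  c10: stall  regs: r0:2,r1:8,r2:Add1,r3:-1,r4:Add2,r5:Mul1
  c11: stall  regs: r0:2,r1:8,r2:Add1,r3:-1,r4:Add2,r5:Mul1
  c12: stall  regs: r0:2,r1:8,r2:Add1,r3:-1,r4:Add2,r5:Mul1
  c13: CDB Mul1=1; stall  regs: r0:2,r1:8,r2:Add1,r3:-1,r4:Add2,r5:1
  c14: CDB Mul2=8; stall  regs: r0:2,r1:8,r2:Add1,r3:-1,r4:Add2,r5:1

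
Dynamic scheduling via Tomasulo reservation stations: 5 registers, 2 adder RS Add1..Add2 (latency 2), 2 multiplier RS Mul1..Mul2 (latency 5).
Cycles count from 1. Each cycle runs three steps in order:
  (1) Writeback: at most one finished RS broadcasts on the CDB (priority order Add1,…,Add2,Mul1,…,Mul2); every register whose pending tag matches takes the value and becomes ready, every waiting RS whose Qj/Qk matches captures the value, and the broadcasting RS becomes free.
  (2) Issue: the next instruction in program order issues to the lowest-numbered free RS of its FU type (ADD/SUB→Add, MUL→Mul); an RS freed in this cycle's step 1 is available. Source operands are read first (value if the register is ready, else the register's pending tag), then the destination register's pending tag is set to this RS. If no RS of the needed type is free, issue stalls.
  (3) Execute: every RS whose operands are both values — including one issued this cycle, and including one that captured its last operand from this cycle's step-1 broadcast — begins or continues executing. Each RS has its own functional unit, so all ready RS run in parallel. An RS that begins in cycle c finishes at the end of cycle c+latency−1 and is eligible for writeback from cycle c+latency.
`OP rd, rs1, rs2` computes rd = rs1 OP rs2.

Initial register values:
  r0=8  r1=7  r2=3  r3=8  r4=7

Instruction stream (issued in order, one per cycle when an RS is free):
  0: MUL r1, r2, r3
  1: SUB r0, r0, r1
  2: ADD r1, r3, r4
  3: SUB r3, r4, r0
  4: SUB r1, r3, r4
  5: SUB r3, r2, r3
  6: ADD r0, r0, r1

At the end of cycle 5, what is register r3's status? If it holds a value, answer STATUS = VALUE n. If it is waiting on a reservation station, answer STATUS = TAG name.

STATUS = TAG Add2

cycle 1: issue MUL r1<-Mul1 // r0:8,r1:Mul1,r2:3,r3:8,r4:7
cycle 2: issue SUB r0<-Add1 // r0:Add1,r1:Mul1,r2:3,r3:8,r4:7
cycle 3: issue ADD r1<-Add2 // r0:Add1,r1:Add2,r2:3,r3:8,r4:7
cycle 4: stall // r0:Add1,r1:Add2,r2:3,r3:8,r4:7
cycle 5: CDB Add2=15; issue SUB r3<-Add2 // r0:Add1,r1:15,r2:3,r3:Add2,r4:7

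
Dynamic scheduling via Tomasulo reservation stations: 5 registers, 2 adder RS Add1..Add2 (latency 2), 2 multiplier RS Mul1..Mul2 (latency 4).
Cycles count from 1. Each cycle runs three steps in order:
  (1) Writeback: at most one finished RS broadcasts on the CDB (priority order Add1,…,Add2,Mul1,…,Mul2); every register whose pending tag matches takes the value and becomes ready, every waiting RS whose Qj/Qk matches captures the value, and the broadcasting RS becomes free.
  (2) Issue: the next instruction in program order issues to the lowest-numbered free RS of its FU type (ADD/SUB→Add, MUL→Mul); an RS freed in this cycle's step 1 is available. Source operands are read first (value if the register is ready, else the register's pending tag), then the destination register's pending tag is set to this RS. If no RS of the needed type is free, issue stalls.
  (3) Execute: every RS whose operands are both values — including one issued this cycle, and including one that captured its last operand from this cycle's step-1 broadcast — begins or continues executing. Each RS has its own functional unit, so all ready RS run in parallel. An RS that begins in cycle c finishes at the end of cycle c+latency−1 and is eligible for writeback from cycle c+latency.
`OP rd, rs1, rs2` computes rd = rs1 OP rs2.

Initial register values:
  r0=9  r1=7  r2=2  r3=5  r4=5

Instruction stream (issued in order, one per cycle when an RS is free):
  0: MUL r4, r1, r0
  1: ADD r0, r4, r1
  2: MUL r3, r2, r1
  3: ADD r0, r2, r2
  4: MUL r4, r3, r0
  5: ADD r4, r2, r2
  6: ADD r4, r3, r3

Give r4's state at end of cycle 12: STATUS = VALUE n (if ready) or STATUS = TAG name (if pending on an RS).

cycle 1: issue MUL r4<-Mul1 // r0:9,r1:7,r2:2,r3:5,r4:Mul1
cycle 2: issue ADD r0<-Add1 // r0:Add1,r1:7,r2:2,r3:5,r4:Mul1
cycle 3: issue MUL r3<-Mul2 // r0:Add1,r1:7,r2:2,r3:Mul2,r4:Mul1
cycle 4: issue ADD r0<-Add2 // r0:Add2,r1:7,r2:2,r3:Mul2,r4:Mul1
cycle 5: CDB Mul1=63; issue MUL r4<-Mul1 // r0:Add2,r1:7,r2:2,r3:Mul2,r4:Mul1
cycle 6: CDB Add2=4; issue ADD r4<-Add2 // r0:4,r1:7,r2:2,r3:Mul2,r4:Add2
cycle 7: CDB Add1=70; issue ADD r4<-Add1 // r0:4,r1:7,r2:2,r3:Mul2,r4:Add1
cycle 8: CDB Add2=4 // r0:4,r1:7,r2:2,r3:Mul2,r4:Add1
cycle 9: CDB Mul2=14 // r0:4,r1:7,r2:2,r3:14,r4:Add1
cycle 10: - // r0:4,r1:7,r2:2,r3:14,r4:Add1
cycle 11: CDB Add1=28 // r0:4,r1:7,r2:2,r3:14,r4:28
cycle 12: - // r0:4,r1:7,r2:2,r3:14,r4:28

STATUS = VALUE 28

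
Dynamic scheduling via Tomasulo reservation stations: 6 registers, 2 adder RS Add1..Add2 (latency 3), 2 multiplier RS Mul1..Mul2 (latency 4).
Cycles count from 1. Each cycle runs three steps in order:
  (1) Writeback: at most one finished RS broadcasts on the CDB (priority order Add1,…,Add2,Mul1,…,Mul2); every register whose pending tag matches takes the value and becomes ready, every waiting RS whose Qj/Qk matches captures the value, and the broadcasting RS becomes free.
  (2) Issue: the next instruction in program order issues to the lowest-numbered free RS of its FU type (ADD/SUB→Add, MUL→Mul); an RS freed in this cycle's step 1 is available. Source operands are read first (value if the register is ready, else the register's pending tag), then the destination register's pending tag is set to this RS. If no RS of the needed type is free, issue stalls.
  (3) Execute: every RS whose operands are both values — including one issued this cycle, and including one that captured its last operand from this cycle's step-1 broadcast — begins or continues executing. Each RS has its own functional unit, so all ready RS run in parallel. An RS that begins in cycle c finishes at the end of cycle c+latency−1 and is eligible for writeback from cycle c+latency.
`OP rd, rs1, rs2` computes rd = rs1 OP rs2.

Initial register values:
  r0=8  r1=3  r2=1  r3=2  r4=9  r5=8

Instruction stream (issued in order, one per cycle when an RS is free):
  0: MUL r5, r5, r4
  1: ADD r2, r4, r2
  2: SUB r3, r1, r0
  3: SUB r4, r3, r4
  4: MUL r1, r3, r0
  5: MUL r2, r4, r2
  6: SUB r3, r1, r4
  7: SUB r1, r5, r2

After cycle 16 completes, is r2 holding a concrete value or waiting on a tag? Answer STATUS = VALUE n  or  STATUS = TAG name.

STATUS = VALUE -140

cycle 1: issue MUL r5<-Mul1 // r0:8,r1:3,r2:1,r3:2,r4:9,r5:Mul1
cycle 2: issue ADD r2<-Add1 // r0:8,r1:3,r2:Add1,r3:2,r4:9,r5:Mul1
cycle 3: issue SUB r3<-Add2 // r0:8,r1:3,r2:Add1,r3:Add2,r4:9,r5:Mul1
cycle 4: stall // r0:8,r1:3,r2:Add1,r3:Add2,r4:9,r5:Mul1
cycle 5: CDB Add1=10; issue SUB r4<-Add1 // r0:8,r1:3,r2:10,r3:Add2,r4:Add1,r5:Mul1
cycle 6: CDB Add2=-5; issue MUL r1<-Mul2 // r0:8,r1:Mul2,r2:10,r3:-5,r4:Add1,r5:Mul1
cycle 7: CDB Mul1=72; issue MUL r2<-Mul1 // r0:8,r1:Mul2,r2:Mul1,r3:-5,r4:Add1,r5:72
cycle 8: issue SUB r3<-Add2 // r0:8,r1:Mul2,r2:Mul1,r3:Add2,r4:Add1,r5:72
cycle 9: CDB Add1=-14; issue SUB r1<-Add1 // r0:8,r1:Add1,r2:Mul1,r3:Add2,r4:-14,r5:72
cycle 10: CDB Mul2=-40 // r0:8,r1:Add1,r2:Mul1,r3:Add2,r4:-14,r5:72
cycle 11: - // r0:8,r1:Add1,r2:Mul1,r3:Add2,r4:-14,r5:72
cycle 12: - // r0:8,r1:Add1,r2:Mul1,r3:Add2,r4:-14,r5:72
cycle 13: CDB Add2=-26 // r0:8,r1:Add1,r2:Mul1,r3:-26,r4:-14,r5:72
cycle 14: CDB Mul1=-140 // r0:8,r1:Add1,r2:-140,r3:-26,r4:-14,r5:72
cycle 15: - // r0:8,r1:Add1,r2:-140,r3:-26,r4:-14,r5:72
cycle 16: - // r0:8,r1:Add1,r2:-140,r3:-26,r4:-14,r5:72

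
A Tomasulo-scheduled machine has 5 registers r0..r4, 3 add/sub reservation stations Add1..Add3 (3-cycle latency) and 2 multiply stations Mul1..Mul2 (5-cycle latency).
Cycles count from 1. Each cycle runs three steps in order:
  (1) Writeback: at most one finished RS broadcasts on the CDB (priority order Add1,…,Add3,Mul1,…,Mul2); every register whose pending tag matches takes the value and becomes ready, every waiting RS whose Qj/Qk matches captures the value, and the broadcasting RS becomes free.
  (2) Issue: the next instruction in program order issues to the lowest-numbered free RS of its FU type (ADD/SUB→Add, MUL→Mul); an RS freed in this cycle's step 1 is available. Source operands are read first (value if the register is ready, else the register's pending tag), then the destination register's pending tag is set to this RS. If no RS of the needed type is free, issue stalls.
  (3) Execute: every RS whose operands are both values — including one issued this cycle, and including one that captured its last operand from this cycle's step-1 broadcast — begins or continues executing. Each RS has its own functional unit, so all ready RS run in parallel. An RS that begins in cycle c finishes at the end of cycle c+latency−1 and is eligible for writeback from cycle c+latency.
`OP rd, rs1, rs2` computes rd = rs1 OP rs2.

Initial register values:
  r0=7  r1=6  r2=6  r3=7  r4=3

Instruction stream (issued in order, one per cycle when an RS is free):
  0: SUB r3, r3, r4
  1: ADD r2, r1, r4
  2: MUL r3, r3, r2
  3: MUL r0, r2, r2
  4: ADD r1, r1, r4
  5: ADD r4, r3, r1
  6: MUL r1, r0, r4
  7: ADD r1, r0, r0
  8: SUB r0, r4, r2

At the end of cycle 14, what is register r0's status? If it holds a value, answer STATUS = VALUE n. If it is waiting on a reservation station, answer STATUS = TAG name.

  c1: issue SUB r3<-Add1  regs: r0:7,r1:6,r2:6,r3:Add1,r4:3
  c2: issue ADD r2<-Add2  regs: r0:7,r1:6,r2:Add2,r3:Add1,r4:3
  c3: issue MUL r3<-Mul1  regs: r0:7,r1:6,r2:Add2,r3:Mul1,r4:3
  c4: CDB Add1=4; issue MUL r0<-Mul2  regs: r0:Mul2,r1:6,r2:Add2,r3:Mul1,r4:3
  c5: CDB Add2=9; issue ADD r1<-Add1  regs: r0:Mul2,r1:Add1,r2:9,r3:Mul1,r4:3
  c6: issue ADD r4<-Add2  regs: r0:Mul2,r1:Add1,r2:9,r3:Mul1,r4:Add2
  c7: stall  regs: r0:Mul2,r1:Add1,r2:9,r3:Mul1,r4:Add2
  c8: CDB Add1=9; stall  regs: r0:Mul2,r1:9,r2:9,r3:Mul1,r4:Add2
  c9: stall  regs: r0:Mul2,r1:9,r2:9,r3:Mul1,r4:Add2
  c10: CDB Mul1=36; issue MUL r1<-Mul1  regs: r0:Mul2,r1:Mul1,r2:9,r3:36,r4:Add2
  c11: CDB Mul2=81; issue ADD r1<-Add1  regs: r0:81,r1:Add1,r2:9,r3:36,r4:Add2
  c12: issue SUB r0<-Add3  regs: r0:Add3,r1:Add1,r2:9,r3:36,r4:Add2
  c13: CDB Add2=45  regs: r0:Add3,r1:Add1,r2:9,r3:36,r4:45
  c14: CDB Add1=162  regs: r0:Add3,r1:162,r2:9,r3:36,r4:45

STATUS = TAG Add3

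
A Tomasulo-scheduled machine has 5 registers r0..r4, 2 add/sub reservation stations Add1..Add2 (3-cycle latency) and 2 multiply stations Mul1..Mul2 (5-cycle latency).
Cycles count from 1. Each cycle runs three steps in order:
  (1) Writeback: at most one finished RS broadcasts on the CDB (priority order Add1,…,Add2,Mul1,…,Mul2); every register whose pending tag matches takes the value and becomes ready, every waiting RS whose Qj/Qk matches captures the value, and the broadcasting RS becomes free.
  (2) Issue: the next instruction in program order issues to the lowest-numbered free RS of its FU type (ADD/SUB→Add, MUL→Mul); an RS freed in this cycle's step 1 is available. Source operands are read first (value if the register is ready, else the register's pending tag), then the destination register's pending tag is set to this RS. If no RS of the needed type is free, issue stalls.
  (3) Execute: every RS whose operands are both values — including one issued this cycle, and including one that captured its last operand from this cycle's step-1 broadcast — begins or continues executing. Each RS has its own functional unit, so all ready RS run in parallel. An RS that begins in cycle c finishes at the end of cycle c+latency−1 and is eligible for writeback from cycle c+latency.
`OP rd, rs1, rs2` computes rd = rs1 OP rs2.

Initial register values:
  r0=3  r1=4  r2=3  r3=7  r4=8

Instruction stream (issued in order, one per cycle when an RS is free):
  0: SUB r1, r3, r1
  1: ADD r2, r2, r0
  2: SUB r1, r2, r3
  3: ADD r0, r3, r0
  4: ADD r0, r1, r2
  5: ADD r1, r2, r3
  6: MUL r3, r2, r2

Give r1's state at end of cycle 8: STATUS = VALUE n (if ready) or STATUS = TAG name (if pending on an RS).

cycle 1: issue SUB r1<-Add1 // r0:3,r1:Add1,r2:3,r3:7,r4:8
cycle 2: issue ADD r2<-Add2 // r0:3,r1:Add1,r2:Add2,r3:7,r4:8
cycle 3: stall // r0:3,r1:Add1,r2:Add2,r3:7,r4:8
cycle 4: CDB Add1=3; issue SUB r1<-Add1 // r0:3,r1:Add1,r2:Add2,r3:7,r4:8
cycle 5: CDB Add2=6; issue ADD r0<-Add2 // r0:Add2,r1:Add1,r2:6,r3:7,r4:8
cycle 6: stall // r0:Add2,r1:Add1,r2:6,r3:7,r4:8
cycle 7: stall // r0:Add2,r1:Add1,r2:6,r3:7,r4:8
cycle 8: CDB Add1=-1; issue ADD r0<-Add1 // r0:Add1,r1:-1,r2:6,r3:7,r4:8

STATUS = VALUE -1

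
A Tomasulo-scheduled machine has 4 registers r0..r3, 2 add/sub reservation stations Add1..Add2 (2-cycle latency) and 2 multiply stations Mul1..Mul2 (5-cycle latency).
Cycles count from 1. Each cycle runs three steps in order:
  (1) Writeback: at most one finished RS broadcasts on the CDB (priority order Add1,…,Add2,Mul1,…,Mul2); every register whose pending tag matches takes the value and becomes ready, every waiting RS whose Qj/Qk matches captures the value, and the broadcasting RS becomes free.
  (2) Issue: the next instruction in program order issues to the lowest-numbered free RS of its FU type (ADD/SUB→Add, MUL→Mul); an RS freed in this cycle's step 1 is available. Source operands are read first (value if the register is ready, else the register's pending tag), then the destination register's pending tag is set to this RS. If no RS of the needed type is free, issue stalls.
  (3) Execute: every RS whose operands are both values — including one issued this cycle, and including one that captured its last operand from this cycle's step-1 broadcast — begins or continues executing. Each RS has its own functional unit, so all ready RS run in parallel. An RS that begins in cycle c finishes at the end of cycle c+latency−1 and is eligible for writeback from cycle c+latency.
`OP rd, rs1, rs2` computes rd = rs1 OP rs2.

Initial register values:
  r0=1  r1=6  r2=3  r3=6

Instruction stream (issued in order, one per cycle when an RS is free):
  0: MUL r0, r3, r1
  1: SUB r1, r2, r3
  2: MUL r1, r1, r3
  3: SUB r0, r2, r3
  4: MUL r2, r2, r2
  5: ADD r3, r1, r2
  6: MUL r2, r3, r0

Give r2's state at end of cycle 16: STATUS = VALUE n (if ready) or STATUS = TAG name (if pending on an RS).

STATUS = TAG Mul2

cycle 1: issue MUL r0<-Mul1 // r0:Mul1,r1:6,r2:3,r3:6
cycle 2: issue SUB r1<-Add1 // r0:Mul1,r1:Add1,r2:3,r3:6
cycle 3: issue MUL r1<-Mul2 // r0:Mul1,r1:Mul2,r2:3,r3:6
cycle 4: CDB Add1=-3; issue SUB r0<-Add1 // r0:Add1,r1:Mul2,r2:3,r3:6
cycle 5: stall // r0:Add1,r1:Mul2,r2:3,r3:6
cycle 6: CDB Add1=-3; stall // r0:-3,r1:Mul2,r2:3,r3:6
cycle 7: CDB Mul1=36; issue MUL r2<-Mul1 // r0:-3,r1:Mul2,r2:Mul1,r3:6
cycle 8: issue ADD r3<-Add1 // r0:-3,r1:Mul2,r2:Mul1,r3:Add1
cycle 9: CDB Mul2=-18; issue MUL r2<-Mul2 // r0:-3,r1:-18,r2:Mul2,r3:Add1
cycle 10: - // r0:-3,r1:-18,r2:Mul2,r3:Add1
cycle 11: - // r0:-3,r1:-18,r2:Mul2,r3:Add1
cycle 12: CDB Mul1=9 // r0:-3,r1:-18,r2:Mul2,r3:Add1
cycle 13: - // r0:-3,r1:-18,r2:Mul2,r3:Add1
cycle 14: CDB Add1=-9 // r0:-3,r1:-18,r2:Mul2,r3:-9
cycle 15: - // r0:-3,r1:-18,r2:Mul2,r3:-9
cycle 16: - // r0:-3,r1:-18,r2:Mul2,r3:-9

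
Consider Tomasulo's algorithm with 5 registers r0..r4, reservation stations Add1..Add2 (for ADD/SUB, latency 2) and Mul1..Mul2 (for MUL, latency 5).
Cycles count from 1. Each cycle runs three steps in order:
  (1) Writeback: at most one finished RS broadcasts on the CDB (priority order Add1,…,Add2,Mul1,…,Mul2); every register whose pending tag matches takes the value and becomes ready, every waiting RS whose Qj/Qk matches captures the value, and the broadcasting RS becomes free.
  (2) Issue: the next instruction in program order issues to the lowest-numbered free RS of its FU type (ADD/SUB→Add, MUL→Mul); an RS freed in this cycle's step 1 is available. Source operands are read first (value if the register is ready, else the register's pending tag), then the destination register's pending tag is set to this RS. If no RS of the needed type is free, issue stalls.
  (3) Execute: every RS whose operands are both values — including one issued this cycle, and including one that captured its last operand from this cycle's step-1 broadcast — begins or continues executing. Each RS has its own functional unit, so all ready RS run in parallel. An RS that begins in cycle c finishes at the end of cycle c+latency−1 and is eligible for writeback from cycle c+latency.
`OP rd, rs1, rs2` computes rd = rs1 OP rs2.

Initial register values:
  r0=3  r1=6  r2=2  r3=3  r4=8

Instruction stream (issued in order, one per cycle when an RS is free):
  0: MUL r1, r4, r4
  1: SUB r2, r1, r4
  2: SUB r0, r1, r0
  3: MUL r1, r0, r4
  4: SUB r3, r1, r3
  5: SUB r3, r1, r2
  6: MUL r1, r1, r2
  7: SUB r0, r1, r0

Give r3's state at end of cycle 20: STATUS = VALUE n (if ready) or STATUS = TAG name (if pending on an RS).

STATUS = VALUE 432

cycle 1: issue MUL r1<-Mul1 // r0:3,r1:Mul1,r2:2,r3:3,r4:8
cycle 2: issue SUB r2<-Add1 // r0:3,r1:Mul1,r2:Add1,r3:3,r4:8
cycle 3: issue SUB r0<-Add2 // r0:Add2,r1:Mul1,r2:Add1,r3:3,r4:8
cycle 4: issue MUL r1<-Mul2 // r0:Add2,r1:Mul2,r2:Add1,r3:3,r4:8
cycle 5: stall // r0:Add2,r1:Mul2,r2:Add1,r3:3,r4:8
cycle 6: CDB Mul1=64; stall // r0:Add2,r1:Mul2,r2:Add1,r3:3,r4:8
cycle 7: stall // r0:Add2,r1:Mul2,r2:Add1,r3:3,r4:8
cycle 8: CDB Add1=56; issue SUB r3<-Add1 // r0:Add2,r1:Mul2,r2:56,r3:Add1,r4:8
cycle 9: CDB Add2=61; issue SUB r3<-Add2 // r0:61,r1:Mul2,r2:56,r3:Add2,r4:8
cycle 10: issue MUL r1<-Mul1 // r0:61,r1:Mul1,r2:56,r3:Add2,r4:8
cycle 11: stall // r0:61,r1:Mul1,r2:56,r3:Add2,r4:8
cycle 12: stall // r0:61,r1:Mul1,r2:56,r3:Add2,r4:8
cycle 13: stall // r0:61,r1:Mul1,r2:56,r3:Add2,r4:8
cycle 14: CDB Mul2=488; stall // r0:61,r1:Mul1,r2:56,r3:Add2,r4:8
cycle 15: stall // r0:61,r1:Mul1,r2:56,r3:Add2,r4:8
cycle 16: CDB Add1=485; issue SUB r0<-Add1 // r0:Add1,r1:Mul1,r2:56,r3:Add2,r4:8
cycle 17: CDB Add2=432 // r0:Add1,r1:Mul1,r2:56,r3:432,r4:8
cycle 18: - // r0:Add1,r1:Mul1,r2:56,r3:432,r4:8
cycle 19: CDB Mul1=27328 // r0:Add1,r1:27328,r2:56,r3:432,r4:8
cycle 20: - // r0:Add1,r1:27328,r2:56,r3:432,r4:8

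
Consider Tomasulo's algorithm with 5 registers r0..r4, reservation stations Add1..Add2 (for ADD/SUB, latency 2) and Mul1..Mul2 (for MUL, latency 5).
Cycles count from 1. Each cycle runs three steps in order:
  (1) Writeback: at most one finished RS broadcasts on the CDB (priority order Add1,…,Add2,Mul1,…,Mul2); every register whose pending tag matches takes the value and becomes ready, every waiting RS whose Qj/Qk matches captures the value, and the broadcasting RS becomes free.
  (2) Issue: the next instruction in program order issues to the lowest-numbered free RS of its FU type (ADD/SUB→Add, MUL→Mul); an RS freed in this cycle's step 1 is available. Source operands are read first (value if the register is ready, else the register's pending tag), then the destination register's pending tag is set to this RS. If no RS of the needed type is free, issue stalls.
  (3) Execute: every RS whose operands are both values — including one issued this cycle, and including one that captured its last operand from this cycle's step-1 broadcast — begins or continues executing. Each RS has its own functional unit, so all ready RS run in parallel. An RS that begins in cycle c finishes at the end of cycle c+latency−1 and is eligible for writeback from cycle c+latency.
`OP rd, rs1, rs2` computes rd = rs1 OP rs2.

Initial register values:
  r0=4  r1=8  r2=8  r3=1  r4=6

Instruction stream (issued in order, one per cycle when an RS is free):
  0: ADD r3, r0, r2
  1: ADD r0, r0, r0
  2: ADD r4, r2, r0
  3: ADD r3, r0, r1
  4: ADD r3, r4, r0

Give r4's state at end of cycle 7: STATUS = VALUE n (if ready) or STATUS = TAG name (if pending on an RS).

STATUS = VALUE 16

cycle 1: issue ADD r3<-Add1 // r0:4,r1:8,r2:8,r3:Add1,r4:6
cycle 2: issue ADD r0<-Add2 // r0:Add2,r1:8,r2:8,r3:Add1,r4:6
cycle 3: CDB Add1=12; issue ADD r4<-Add1 // r0:Add2,r1:8,r2:8,r3:12,r4:Add1
cycle 4: CDB Add2=8; issue ADD r3<-Add2 // r0:8,r1:8,r2:8,r3:Add2,r4:Add1
cycle 5: stall // r0:8,r1:8,r2:8,r3:Add2,r4:Add1
cycle 6: CDB Add1=16; issue ADD r3<-Add1 // r0:8,r1:8,r2:8,r3:Add1,r4:16
cycle 7: CDB Add2=16 // r0:8,r1:8,r2:8,r3:Add1,r4:16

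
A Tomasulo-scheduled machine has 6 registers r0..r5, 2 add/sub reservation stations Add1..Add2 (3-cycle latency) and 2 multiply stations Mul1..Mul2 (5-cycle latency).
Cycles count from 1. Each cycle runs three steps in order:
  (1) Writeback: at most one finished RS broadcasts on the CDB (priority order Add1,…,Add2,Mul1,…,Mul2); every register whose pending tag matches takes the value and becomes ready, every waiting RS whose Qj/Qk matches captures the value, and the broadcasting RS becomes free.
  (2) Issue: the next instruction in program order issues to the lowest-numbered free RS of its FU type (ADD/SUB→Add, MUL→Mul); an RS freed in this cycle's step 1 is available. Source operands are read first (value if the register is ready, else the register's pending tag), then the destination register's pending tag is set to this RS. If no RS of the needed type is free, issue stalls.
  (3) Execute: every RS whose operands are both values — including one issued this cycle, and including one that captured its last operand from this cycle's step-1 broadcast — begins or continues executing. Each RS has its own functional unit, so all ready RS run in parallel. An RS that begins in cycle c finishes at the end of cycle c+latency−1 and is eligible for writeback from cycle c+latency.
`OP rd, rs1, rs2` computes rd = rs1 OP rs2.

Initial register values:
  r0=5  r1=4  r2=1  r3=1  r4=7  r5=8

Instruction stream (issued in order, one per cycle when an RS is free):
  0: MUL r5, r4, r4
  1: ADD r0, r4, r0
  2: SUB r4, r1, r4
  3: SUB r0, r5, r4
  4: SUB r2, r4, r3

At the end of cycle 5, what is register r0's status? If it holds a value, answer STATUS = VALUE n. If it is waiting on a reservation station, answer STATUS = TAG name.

STATUS = TAG Add1

  c1: issue MUL r5<-Mul1  regs: r0:5,r1:4,r2:1,r3:1,r4:7,r5:Mul1
  c2: issue ADD r0<-Add1  regs: r0:Add1,r1:4,r2:1,r3:1,r4:7,r5:Mul1
  c3: issue SUB r4<-Add2  regs: r0:Add1,r1:4,r2:1,r3:1,r4:Add2,r5:Mul1
  c4: stall  regs: r0:Add1,r1:4,r2:1,r3:1,r4:Add2,r5:Mul1
  c5: CDB Add1=12; issue SUB r0<-Add1  regs: r0:Add1,r1:4,r2:1,r3:1,r4:Add2,r5:Mul1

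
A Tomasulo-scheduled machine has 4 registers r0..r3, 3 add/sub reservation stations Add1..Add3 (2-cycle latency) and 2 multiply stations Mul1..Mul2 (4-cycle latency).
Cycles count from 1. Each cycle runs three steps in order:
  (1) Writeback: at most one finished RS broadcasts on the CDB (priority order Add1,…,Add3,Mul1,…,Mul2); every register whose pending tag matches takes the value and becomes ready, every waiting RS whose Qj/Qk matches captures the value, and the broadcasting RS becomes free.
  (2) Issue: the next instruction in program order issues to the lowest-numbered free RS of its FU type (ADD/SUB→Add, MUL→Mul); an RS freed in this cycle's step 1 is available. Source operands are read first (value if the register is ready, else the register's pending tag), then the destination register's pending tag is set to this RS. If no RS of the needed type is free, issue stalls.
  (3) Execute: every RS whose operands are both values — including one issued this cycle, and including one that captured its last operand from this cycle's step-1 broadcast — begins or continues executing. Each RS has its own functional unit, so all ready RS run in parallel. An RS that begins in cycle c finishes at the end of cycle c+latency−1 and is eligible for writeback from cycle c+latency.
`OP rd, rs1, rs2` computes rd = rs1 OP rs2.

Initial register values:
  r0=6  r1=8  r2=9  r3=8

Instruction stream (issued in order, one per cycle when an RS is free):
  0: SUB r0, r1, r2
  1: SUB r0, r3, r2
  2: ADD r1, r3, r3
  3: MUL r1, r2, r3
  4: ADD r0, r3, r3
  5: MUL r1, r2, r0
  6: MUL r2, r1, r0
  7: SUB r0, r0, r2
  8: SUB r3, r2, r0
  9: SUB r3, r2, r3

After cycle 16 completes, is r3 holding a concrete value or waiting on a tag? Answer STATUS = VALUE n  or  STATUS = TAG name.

STATUS = TAG Add3

  c1: issue SUB r0<-Add1  regs: r0:Add1,r1:8,r2:9,r3:8
  c2: issue SUB r0<-Add2  regs: r0:Add2,r1:8,r2:9,r3:8
  c3: CDB Add1=-1; issue ADD r1<-Add1  regs: r0:Add2,r1:Add1,r2:9,r3:8
  c4: CDB Add2=-1; issue MUL r1<-Mul1  regs: r0:-1,r1:Mul1,r2:9,r3:8
  c5: CDB Add1=16; issue ADD r0<-Add1  regs: r0:Add1,r1:Mul1,r2:9,r3:8
  c6: issue MUL r1<-Mul2  regs: r0:Add1,r1:Mul2,r2:9,r3:8
  c7: CDB Add1=16; stall  regs: r0:16,r1:Mul2,r2:9,r3:8
  c8: CDB Mul1=72; issue MUL r2<-Mul1  regs: r0:16,r1:Mul2,r2:Mul1,r3:8
  c9: issue SUB r0<-Add1  regs: r0:Add1,r1:Mul2,r2:Mul1,r3:8
  c10: issue SUB r3<-Add2  regs: r0:Add1,r1:Mul2,r2:Mul1,r3:Add2
  c11: CDB Mul2=144; issue SUB r3<-Add3  regs: r0:Add1,r1:144,r2:Mul1,r3:Add3
  c12: -  regs: r0:Add1,r1:144,r2:Mul1,r3:Add3
  c13: -  regs: r0:Add1,r1:144,r2:Mul1,r3:Add3
  c14: -  regs: r0:Add1,r1:144,r2:Mul1,r3:Add3
  c15: CDB Mul1=2304  regs: r0:Add1,r1:144,r2:2304,r3:Add3
  c16: -  regs: r0:Add1,r1:144,r2:2304,r3:Add3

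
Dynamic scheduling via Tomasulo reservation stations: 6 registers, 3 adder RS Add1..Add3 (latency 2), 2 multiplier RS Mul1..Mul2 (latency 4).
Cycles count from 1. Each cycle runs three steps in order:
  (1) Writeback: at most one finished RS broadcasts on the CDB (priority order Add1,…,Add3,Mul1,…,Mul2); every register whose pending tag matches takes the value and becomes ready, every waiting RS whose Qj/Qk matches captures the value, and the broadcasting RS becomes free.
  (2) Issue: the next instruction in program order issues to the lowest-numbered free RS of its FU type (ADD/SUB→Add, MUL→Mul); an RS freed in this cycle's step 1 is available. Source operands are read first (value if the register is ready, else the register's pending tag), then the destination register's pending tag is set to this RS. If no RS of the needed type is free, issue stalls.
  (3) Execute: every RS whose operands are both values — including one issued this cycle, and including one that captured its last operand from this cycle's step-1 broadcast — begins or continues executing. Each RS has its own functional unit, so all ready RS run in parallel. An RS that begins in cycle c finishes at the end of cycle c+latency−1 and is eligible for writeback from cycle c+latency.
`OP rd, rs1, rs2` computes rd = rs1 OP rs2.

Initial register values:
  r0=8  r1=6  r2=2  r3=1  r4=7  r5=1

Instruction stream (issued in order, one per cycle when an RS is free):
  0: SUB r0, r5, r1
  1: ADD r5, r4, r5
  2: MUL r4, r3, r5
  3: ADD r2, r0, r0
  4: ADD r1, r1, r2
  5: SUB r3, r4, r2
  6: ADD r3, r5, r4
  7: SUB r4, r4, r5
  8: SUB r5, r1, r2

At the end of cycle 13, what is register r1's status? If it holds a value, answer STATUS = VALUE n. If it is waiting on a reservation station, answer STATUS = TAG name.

STATUS = VALUE -4

  c1: issue SUB r0<-Add1  regs: r0:Add1,r1:6,r2:2,r3:1,r4:7,r5:1
  c2: issue ADD r5<-Add2  regs: r0:Add1,r1:6,r2:2,r3:1,r4:7,r5:Add2
  c3: CDB Add1=-5; issue MUL r4<-Mul1  regs: r0:-5,r1:6,r2:2,r3:1,r4:Mul1,r5:Add2
  c4: CDB Add2=8; issue ADD r2<-Add1  regs: r0:-5,r1:6,r2:Add1,r3:1,r4:Mul1,r5:8
  c5: issue ADD r1<-Add2  regs: r0:-5,r1:Add2,r2:Add1,r3:1,r4:Mul1,r5:8
  c6: CDB Add1=-10; issue SUB r3<-Add1  regs: r0:-5,r1:Add2,r2:-10,r3:Add1,r4:Mul1,r5:8
  c7: issue ADD r3<-Add3  regs: r0:-5,r1:Add2,r2:-10,r3:Add3,r4:Mul1,r5:8
  c8: CDB Add2=-4; issue SUB r4<-Add2  regs: r0:-5,r1:-4,r2:-10,r3:Add3,r4:Add2,r5:8
  c9: CDB Mul1=8; stall  regs: r0:-5,r1:-4,r2:-10,r3:Add3,r4:Add2,r5:8
  c10: stall  regs: r0:-5,r1:-4,r2:-10,r3:Add3,r4:Add2,r5:8
  c11: CDB Add1=18; issue SUB r5<-Add1  regs: r0:-5,r1:-4,r2:-10,r3:Add3,r4:Add2,r5:Add1
  c12: CDB Add2=0  regs: r0:-5,r1:-4,r2:-10,r3:Add3,r4:0,r5:Add1
  c13: CDB Add1=6  regs: r0:-5,r1:-4,r2:-10,r3:Add3,r4:0,r5:6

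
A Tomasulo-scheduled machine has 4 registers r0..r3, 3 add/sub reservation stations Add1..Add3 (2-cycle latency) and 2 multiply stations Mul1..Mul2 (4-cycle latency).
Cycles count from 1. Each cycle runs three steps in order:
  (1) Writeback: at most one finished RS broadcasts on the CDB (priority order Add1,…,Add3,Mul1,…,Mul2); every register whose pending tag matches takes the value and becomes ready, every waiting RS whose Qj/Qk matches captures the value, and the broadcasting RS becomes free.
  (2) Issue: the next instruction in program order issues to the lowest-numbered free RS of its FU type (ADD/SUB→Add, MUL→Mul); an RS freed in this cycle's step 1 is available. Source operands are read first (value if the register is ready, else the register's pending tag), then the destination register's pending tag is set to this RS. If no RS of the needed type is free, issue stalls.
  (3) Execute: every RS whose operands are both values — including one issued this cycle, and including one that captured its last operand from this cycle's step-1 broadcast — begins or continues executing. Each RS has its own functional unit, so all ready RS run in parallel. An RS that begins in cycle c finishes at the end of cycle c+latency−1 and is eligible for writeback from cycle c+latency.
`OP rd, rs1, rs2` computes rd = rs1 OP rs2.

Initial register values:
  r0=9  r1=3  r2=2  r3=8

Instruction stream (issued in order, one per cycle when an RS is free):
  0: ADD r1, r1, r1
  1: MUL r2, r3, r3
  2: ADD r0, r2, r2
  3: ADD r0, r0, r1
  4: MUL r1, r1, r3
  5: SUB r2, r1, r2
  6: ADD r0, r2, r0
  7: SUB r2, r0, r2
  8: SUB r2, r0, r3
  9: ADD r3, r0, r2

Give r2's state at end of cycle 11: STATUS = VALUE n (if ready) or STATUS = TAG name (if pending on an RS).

STATUS = TAG Add3

  c1: issue ADD r1<-Add1  regs: r0:9,r1:Add1,r2:2,r3:8
  c2: issue MUL r2<-Mul1  regs: r0:9,r1:Add1,r2:Mul1,r3:8
  c3: CDB Add1=6; issue ADD r0<-Add1  regs: r0:Add1,r1:6,r2:Mul1,r3:8
  c4: issue ADD r0<-Add2  regs: r0:Add2,r1:6,r2:Mul1,r3:8
  c5: issue MUL r1<-Mul2  regs: r0:Add2,r1:Mul2,r2:Mul1,r3:8
  c6: CDB Mul1=64; issue SUB r2<-Add3  regs: r0:Add2,r1:Mul2,r2:Add3,r3:8
  c7: stall  regs: r0:Add2,r1:Mul2,r2:Add3,r3:8
  c8: CDB Add1=128; issue ADD r0<-Add1  regs: r0:Add1,r1:Mul2,r2:Add3,r3:8
  c9: CDB Mul2=48; stall  regs: r0:Add1,r1:48,r2:Add3,r3:8
  c10: CDB Add2=134; issue SUB r2<-Add2  regs: r0:Add1,r1:48,r2:Add2,r3:8
  c11: CDB Add3=-16; issue SUB r2<-Add3  regs: r0:Add1,r1:48,r2:Add3,r3:8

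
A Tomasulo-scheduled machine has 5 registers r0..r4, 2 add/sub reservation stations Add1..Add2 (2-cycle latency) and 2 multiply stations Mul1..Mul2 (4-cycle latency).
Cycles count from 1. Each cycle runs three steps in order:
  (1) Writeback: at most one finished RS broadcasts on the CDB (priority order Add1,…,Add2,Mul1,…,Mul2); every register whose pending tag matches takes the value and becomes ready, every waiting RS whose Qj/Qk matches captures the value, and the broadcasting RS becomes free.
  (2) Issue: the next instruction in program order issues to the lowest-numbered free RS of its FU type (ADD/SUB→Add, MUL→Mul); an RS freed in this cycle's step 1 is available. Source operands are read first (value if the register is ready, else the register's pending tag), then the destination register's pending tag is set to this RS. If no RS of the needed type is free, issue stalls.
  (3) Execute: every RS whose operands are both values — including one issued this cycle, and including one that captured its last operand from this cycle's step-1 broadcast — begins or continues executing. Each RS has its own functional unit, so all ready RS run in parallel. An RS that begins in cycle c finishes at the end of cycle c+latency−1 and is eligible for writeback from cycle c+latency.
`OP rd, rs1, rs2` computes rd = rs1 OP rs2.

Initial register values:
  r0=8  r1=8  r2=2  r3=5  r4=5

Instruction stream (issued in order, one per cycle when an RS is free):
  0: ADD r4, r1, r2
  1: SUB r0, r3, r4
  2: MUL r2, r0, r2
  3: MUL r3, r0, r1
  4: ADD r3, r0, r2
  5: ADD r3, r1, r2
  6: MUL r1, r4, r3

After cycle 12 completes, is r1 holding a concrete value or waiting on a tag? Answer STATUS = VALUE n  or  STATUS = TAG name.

STATUS = TAG Mul1

cycle 1: issue ADD r4<-Add1 // r0:8,r1:8,r2:2,r3:5,r4:Add1
cycle 2: issue SUB r0<-Add2 // r0:Add2,r1:8,r2:2,r3:5,r4:Add1
cycle 3: CDB Add1=10; issue MUL r2<-Mul1 // r0:Add2,r1:8,r2:Mul1,r3:5,r4:10
cycle 4: issue MUL r3<-Mul2 // r0:Add2,r1:8,r2:Mul1,r3:Mul2,r4:10
cycle 5: CDB Add2=-5; issue ADD r3<-Add1 // r0:-5,r1:8,r2:Mul1,r3:Add1,r4:10
cycle 6: issue ADD r3<-Add2 // r0:-5,r1:8,r2:Mul1,r3:Add2,r4:10
cycle 7: stall // r0:-5,r1:8,r2:Mul1,r3:Add2,r4:10
cycle 8: stall // r0:-5,r1:8,r2:Mul1,r3:Add2,r4:10
cycle 9: CDB Mul1=-10; issue MUL r1<-Mul1 // r0:-5,r1:Mul1,r2:-10,r3:Add2,r4:10
cycle 10: CDB Mul2=-40 // r0:-5,r1:Mul1,r2:-10,r3:Add2,r4:10
cycle 11: CDB Add1=-15 // r0:-5,r1:Mul1,r2:-10,r3:Add2,r4:10
cycle 12: CDB Add2=-2 // r0:-5,r1:Mul1,r2:-10,r3:-2,r4:10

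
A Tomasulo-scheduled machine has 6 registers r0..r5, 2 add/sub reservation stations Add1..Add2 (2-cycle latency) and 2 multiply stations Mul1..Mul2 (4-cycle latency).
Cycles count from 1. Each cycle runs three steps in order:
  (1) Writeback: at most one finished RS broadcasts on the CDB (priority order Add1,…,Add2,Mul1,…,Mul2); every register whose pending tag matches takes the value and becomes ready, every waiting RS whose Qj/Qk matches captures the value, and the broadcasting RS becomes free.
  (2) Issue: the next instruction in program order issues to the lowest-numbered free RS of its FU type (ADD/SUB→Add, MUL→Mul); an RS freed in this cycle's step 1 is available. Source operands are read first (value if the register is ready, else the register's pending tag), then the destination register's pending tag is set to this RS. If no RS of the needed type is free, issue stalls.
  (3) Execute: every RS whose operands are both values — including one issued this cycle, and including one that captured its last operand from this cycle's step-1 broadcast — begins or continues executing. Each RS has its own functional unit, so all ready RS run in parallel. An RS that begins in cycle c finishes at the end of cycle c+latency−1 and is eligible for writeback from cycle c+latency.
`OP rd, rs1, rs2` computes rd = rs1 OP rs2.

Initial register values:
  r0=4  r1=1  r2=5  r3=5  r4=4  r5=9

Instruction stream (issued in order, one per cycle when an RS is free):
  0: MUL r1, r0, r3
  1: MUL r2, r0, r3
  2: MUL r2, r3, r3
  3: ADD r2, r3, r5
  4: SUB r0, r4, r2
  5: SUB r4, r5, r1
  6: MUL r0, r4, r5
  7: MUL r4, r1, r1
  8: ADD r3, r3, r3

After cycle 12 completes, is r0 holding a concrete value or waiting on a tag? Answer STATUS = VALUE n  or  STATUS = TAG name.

STATUS = TAG Mul1

  c1: issue MUL r1<-Mul1  regs: r0:4,r1:Mul1,r2:5,r3:5,r4:4,r5:9
  c2: issue MUL r2<-Mul2  regs: r0:4,r1:Mul1,r2:Mul2,r3:5,r4:4,r5:9
  c3: stall  regs: r0:4,r1:Mul1,r2:Mul2,r3:5,r4:4,r5:9
  c4: stall  regs: r0:4,r1:Mul1,r2:Mul2,r3:5,r4:4,r5:9
  c5: CDB Mul1=20; issue MUL r2<-Mul1  regs: r0:4,r1:20,r2:Mul1,r3:5,r4:4,r5:9
  c6: CDB Mul2=20; issue ADD r2<-Add1  regs: r0:4,r1:20,r2:Add1,r3:5,r4:4,r5:9
  c7: issue SUB r0<-Add2  regs: r0:Add2,r1:20,r2:Add1,r3:5,r4:4,r5:9
  c8: CDB Add1=14; issue SUB r4<-Add1  regs: r0:Add2,r1:20,r2:14,r3:5,r4:Add1,r5:9
  c9: CDB Mul1=25; issue MUL r0<-Mul1  regs: r0:Mul1,r1:20,r2:14,r3:5,r4:Add1,r5:9
  c10: CDB Add1=-11; issue MUL r4<-Mul2  regs: r0:Mul1,r1:20,r2:14,r3:5,r4:Mul2,r5:9
  c11: CDB Add2=-10; issue ADD r3<-Add1  regs: r0:Mul1,r1:20,r2:14,r3:Add1,r4:Mul2,r5:9
  c12: -  regs: r0:Mul1,r1:20,r2:14,r3:Add1,r4:Mul2,r5:9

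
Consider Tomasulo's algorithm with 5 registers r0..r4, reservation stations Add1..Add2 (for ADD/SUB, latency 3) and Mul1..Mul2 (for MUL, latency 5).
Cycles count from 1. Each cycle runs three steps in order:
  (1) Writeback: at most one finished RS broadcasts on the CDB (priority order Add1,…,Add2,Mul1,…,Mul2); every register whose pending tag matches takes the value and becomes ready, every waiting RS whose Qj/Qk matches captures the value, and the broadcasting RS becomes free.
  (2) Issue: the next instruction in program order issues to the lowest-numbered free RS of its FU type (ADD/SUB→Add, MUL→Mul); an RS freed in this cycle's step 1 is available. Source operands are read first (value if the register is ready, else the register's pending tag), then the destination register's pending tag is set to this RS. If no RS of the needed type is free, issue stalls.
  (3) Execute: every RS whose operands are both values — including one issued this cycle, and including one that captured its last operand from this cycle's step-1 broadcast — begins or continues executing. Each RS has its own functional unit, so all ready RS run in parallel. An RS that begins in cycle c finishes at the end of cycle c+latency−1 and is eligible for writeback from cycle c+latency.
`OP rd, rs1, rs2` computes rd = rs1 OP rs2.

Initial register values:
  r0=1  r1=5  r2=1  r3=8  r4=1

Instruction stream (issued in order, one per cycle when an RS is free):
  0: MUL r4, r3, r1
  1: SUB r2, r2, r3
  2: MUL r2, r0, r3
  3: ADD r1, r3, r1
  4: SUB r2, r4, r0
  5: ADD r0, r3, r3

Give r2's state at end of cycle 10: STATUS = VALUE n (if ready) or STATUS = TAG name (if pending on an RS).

  c1: issue MUL r4<-Mul1  regs: r0:1,r1:5,r2:1,r3:8,r4:Mul1
  c2: issue SUB r2<-Add1  regs: r0:1,r1:5,r2:Add1,r3:8,r4:Mul1
  c3: issue MUL r2<-Mul2  regs: r0:1,r1:5,r2:Mul2,r3:8,r4:Mul1
  c4: issue ADD r1<-Add2  regs: r0:1,r1:Add2,r2:Mul2,r3:8,r4:Mul1
  c5: CDB Add1=-7; issue SUB r2<-Add1  regs: r0:1,r1:Add2,r2:Add1,r3:8,r4:Mul1
  c6: CDB Mul1=40; stall  regs: r0:1,r1:Add2,r2:Add1,r3:8,r4:40
  c7: CDB Add2=13; issue ADD r0<-Add2  regs: r0:Add2,r1:13,r2:Add1,r3:8,r4:40
  c8: CDB Mul2=8  regs: r0:Add2,r1:13,r2:Add1,r3:8,r4:40
  c9: CDB Add1=39  regs: r0:Add2,r1:13,r2:39,r3:8,r4:40
  c10: CDB Add2=16  regs: r0:16,r1:13,r2:39,r3:8,r4:40

STATUS = VALUE 39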